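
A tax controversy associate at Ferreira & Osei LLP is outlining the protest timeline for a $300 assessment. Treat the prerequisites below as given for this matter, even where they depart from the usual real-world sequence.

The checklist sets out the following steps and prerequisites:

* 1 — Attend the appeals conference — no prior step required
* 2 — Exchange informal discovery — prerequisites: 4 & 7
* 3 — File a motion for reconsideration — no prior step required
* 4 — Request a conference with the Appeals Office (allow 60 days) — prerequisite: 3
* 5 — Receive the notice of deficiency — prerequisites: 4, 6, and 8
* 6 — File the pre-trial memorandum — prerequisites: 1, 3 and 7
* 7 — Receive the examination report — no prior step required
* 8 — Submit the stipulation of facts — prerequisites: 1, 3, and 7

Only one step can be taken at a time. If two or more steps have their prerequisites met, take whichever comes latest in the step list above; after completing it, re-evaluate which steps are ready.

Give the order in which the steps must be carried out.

7 3 4 2 1 8 6 5

Nothing is required for 7, 3 and 1. 7 is listed later → 7 first.
Now 3 and 1 have their prerequisites met. 3 is listed later, so 3 next.
Now 4 and 1 have their prerequisites met. 4 is listed later, so 4 next.
2 now also ready, so the ready set is {2, 1}; 2 is listed later → 2.
1 is the only step now ready → 1.
8 and 6 are both available; 8 is listed later → 8.
6 needed 7, 3 and 1, now all done → 6.
That leaves 5 as the only ready step → 5.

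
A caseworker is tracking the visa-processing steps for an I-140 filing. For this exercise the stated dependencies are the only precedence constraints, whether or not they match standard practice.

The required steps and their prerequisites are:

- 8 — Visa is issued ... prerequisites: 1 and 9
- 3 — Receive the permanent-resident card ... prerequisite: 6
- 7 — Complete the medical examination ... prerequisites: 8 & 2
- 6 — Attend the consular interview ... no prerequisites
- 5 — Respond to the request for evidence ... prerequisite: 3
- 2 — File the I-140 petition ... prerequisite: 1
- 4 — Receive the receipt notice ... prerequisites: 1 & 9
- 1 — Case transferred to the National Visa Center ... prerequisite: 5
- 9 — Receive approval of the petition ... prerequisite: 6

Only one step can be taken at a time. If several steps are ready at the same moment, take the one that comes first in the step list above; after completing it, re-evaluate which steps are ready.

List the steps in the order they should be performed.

6 → 3 → 5 → 1 → 2 → 9 → 8 → 7 → 4

6 is the only step with nothing outstanding, so it goes first.
Now 3 and 9 have their prerequisites met. 3 is listed earlier, so 3 next.
5 now also ready, so the ready set is {5, 9}; 5 is listed earlier → 5.
1 now also ready, so the ready set is {1, 9}; 1 is listed earlier → 1.
2 now also ready, so the ready set is {2, 9}; 2 is listed earlier → 2.
9 needed 6, now all done → 9.
8 and 4 are both available; 8 is listed earlier → 8.
7 now also ready, so the ready set is {7, 4}; 7 is listed earlier → 7.
4 needed 1 and 9, now all done → 4.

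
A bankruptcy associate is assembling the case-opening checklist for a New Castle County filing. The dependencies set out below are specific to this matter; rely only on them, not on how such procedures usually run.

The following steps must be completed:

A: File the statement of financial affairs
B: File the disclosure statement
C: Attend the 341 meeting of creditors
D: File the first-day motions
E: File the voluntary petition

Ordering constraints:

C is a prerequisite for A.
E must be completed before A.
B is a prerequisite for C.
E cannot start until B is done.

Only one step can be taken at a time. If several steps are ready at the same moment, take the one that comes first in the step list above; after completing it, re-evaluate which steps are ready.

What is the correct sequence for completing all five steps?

B C D E A

B and D have no prerequisites; B is listed earlier, so B is first.
Now C, D and E have their prerequisites met. C is listed earlier, so C next.
Ready: D and E. D is listed earlier → D.
Next only E has its prerequisites met → E.
A needed C and E, now all done → A.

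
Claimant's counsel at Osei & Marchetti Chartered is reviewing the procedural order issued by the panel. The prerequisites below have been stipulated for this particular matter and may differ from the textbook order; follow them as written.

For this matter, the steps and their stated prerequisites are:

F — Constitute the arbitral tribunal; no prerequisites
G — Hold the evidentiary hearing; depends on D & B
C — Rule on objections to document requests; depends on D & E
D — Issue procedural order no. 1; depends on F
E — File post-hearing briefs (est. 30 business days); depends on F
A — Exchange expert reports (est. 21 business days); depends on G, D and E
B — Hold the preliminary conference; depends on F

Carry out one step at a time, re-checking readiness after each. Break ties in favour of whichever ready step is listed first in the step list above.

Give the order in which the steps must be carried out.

F has no prerequisites → F first.
Ready: D, E and B. D is listed earlier → D.
Ready: E and B. E is listed earlier → E.
Now C and B have their prerequisites met. C is listed earlier, so C next.
B needed F, now all done → B.
G needed D and B, now all done → G.
Next only A has its prerequisites met → A.

F → D → E → C → B → G → A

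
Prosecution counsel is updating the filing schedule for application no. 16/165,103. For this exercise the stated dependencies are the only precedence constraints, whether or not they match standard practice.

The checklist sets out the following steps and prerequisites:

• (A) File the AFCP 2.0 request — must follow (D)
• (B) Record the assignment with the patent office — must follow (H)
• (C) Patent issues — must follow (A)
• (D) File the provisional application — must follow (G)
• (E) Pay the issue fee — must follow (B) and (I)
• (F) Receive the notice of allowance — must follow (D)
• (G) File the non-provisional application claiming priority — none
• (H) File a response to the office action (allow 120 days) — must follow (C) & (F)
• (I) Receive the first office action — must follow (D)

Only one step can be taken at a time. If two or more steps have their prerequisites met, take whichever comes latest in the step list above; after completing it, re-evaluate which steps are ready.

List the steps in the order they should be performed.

(G) → (D) → (I) → (F) → (A) → (C) → (H) → (B) → (E)

(G) is the only step with nothing outstanding, so it goes first.
(D) needed (G), now all done → (D).
(I), (F) and (A) are all available; (I) is listed later → (I).
Now (F) and (A) have their prerequisites met. (F) is listed later, so (F) next.
That leaves (A) as the only ready step → (A).
(C) needed (A), now all done → (C).
That leaves (H) as the only ready step → (H).
(B) needed (H), now all done → (B).
(E) needed (I) and (B), now all done → (E).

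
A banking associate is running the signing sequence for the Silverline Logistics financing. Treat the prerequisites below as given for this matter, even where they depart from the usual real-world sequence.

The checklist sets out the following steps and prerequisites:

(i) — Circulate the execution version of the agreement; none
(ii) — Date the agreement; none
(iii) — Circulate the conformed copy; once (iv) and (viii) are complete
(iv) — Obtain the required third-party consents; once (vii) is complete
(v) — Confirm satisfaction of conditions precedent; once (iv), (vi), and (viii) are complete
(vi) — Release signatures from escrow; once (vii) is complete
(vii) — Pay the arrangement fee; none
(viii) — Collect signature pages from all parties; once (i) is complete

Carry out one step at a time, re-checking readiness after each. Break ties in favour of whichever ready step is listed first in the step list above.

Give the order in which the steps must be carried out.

Nothing is required for (i), (ii) and (vii). (i) is listed earlier → (i) first.
Now (ii), (vii) and (viii) have their prerequisites met. (ii) is listed earlier, so (ii) next.
Now (vii) and (viii) have their prerequisites met. (vii) is listed earlier, so (vii) next.
Now (iv), (vi) and (viii) have their prerequisites met. (iv) is listed earlier, so (iv) next.
(vi) and (viii) are both available; (vi) is listed earlier → (vi).
Next only (viii) has its prerequisites met → (viii).
Ready: (iii) and (v). (iii) is listed earlier → (iii).
That leaves (v) as the only ready step → (v).

(i) (ii) (vii) (iv) (vi) (viii) (iii) (v)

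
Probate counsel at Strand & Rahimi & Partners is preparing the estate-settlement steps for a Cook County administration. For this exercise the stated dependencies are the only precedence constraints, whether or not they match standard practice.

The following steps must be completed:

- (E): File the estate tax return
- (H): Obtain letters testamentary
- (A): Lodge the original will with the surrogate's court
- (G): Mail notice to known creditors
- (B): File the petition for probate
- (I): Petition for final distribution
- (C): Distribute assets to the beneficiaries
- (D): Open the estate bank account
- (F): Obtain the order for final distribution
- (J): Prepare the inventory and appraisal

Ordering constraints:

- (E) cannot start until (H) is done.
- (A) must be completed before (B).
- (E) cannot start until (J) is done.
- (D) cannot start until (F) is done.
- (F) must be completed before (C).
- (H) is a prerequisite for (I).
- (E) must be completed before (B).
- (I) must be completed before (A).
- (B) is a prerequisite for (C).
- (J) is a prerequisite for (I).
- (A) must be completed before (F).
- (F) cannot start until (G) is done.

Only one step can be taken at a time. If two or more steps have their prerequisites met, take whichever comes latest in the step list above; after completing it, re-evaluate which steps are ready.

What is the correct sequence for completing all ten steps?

(J), (G) and (H) have no prerequisites; (J) is listed later, so (J) is first.
(G) and (H) are both available; (G) is listed later → (G).
Next only (H) has its prerequisites met → (H).
(I) and (E) are both available; (I) is listed later → (I).
(A) now also ready, so the ready set is {(A), (E)}; (A) is listed later → (A).
(F) now also ready, so the ready set is {(F), (E)}; (F) is listed later → (F).
(D) now also ready, so the ready set is {(D), (E)}; (D) is listed later → (D).
(E) needed (J) and (H), now all done → (E).
(B) is the only step now ready → (B).
(C) needed (F) and (B), now all done → (C).

(J) (G) (H) (I) (A) (F) (D) (E) (B) (C)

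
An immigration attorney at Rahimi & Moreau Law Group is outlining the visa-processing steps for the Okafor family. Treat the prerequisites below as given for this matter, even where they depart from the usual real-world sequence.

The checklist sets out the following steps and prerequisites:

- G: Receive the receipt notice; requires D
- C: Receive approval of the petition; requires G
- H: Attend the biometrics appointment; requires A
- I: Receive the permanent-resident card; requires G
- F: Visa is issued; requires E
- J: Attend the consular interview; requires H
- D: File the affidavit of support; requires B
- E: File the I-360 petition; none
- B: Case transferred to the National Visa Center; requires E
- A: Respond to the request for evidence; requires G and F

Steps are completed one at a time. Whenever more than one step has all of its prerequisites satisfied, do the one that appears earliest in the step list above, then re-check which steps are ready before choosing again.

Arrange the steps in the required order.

E is the only step with nothing outstanding, so it goes first.
Ready: F and B. F is listed earlier → F.
B needed E, now all done → B.
Next only D has its prerequisites met → D.
That leaves G as the only ready step → G.
C, I and A are all available; C is listed earlier → C.
I and A are both available; I is listed earlier → I.
Next only A has its prerequisites met → A.
Next only H has its prerequisites met → H.
J needed H, now all done → J.

E, F, B, D, G, C, I, A, H, J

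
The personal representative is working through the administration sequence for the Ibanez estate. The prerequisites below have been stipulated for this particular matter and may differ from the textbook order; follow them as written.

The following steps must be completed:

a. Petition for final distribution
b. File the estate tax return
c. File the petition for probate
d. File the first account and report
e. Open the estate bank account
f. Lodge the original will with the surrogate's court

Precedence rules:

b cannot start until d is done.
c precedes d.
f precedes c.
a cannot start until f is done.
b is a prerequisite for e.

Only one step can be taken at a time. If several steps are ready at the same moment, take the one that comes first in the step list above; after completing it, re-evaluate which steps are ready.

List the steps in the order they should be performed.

Only f has no prerequisites, so it is first.
Now a and c have their prerequisites met. a is listed earlier, so a next.
c needed f, now all done → c.
d needed c, now all done → d.
b needed d, now all done → b.
That leaves e as the only ready step → e.

f, a, c, d, b, e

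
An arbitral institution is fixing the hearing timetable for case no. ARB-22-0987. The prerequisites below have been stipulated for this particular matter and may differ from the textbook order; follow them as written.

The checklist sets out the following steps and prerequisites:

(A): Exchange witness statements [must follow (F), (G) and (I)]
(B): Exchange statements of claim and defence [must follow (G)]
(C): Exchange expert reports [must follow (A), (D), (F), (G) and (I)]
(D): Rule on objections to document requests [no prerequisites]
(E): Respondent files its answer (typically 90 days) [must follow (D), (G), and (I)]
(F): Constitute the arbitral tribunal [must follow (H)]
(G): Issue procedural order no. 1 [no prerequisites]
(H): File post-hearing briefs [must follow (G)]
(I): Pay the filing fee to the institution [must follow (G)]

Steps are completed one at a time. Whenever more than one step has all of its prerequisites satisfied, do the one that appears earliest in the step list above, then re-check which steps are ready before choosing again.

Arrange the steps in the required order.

(D) and (G) have no prerequisites; (D) is listed earlier, so (D) is first.
Next only (G) has its prerequisites met → (G).
Ready: (B), (H) and (I). (B) is listed earlier → (B).
Ready: (H) and (I). (H) is listed earlier → (H).
Now (F) and (I) have their prerequisites met. (F) is listed earlier, so (F) next.
(I) needed (G), now all done → (I).
(A) and (E) are both available; (A) is listed earlier → (A).
(C) and (E) are both available; (C) is listed earlier → (C).
That leaves (E) as the only ready step → (E).

(D), (G), (B), (H), (F), (I), (A), (C), (E)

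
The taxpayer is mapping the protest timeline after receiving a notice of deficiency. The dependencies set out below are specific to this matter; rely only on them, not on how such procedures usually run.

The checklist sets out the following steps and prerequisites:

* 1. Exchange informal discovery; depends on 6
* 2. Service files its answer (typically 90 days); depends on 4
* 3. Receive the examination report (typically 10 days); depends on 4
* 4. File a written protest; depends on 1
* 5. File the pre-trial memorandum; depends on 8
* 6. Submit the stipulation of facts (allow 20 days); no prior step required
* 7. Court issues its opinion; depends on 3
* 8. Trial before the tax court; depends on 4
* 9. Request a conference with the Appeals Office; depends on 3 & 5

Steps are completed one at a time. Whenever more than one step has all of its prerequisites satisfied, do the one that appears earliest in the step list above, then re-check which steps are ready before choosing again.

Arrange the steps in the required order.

6 1 4 2 3 7 8 5 9

6 is the only step with nothing outstanding, so it goes first.
Next only 1 has its prerequisites met → 1.
4 needed 1, now all done → 4.
Ready: 2, 3 and 8. 2 is listed earlier → 2.
3 and 8 are both available; 3 is listed earlier → 3.
7 now also ready, so the ready set is {7, 8}; 7 is listed earlier → 7.
That leaves 8 as the only ready step → 8.
5 needed 8, now all done → 5.
9 is the only step now ready → 9.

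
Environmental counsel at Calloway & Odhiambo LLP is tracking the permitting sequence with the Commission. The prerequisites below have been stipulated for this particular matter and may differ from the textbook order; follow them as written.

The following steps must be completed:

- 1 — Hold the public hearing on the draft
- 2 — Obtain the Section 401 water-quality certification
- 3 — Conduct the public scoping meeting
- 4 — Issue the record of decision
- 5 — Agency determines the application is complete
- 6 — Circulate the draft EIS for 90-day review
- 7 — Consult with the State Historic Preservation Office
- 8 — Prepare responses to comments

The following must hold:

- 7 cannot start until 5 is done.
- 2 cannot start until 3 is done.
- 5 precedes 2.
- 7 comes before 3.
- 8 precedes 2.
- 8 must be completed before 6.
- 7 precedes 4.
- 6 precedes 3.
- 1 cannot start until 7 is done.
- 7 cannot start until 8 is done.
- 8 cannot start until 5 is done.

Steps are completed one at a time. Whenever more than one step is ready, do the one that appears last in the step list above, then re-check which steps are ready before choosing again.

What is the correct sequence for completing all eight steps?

5, 8, 7, 6, 4, 3, 2, 1

5 has no prerequisites → 5 first.
Next only 8 has its prerequisites met → 8.
Ready: 7 and 6. 7 is listed later → 7.
6, 4 and 1 are all available; 6 is listed later → 6.
4, 3 and 1 are all available; 4 is listed later → 4.
Ready: 3 and 1. 3 is listed later → 3.
2 and 1 are both available; 2 is listed later → 2.
1 needed 7, now all done → 1.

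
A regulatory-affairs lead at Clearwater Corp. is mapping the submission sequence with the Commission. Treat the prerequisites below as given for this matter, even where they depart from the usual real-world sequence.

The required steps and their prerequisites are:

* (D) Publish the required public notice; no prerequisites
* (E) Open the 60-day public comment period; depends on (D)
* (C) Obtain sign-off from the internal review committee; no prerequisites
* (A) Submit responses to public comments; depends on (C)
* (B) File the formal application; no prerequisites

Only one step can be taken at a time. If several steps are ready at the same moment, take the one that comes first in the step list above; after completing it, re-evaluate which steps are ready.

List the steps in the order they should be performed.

Nothing is required for (D), (C) and (B). (D) is listed earlier → (D) first.
(E) now also ready, so the ready set is {(E), (C), (B)}; (E) is listed earlier → (E).
(C) and (B) are both available; (C) is listed earlier → (C).
(A) now also ready, so the ready set is {(A), (B)}; (A) is listed earlier → (A).
Next only (B) has its prerequisites met → (B).

(D) → (E) → (C) → (A) → (B)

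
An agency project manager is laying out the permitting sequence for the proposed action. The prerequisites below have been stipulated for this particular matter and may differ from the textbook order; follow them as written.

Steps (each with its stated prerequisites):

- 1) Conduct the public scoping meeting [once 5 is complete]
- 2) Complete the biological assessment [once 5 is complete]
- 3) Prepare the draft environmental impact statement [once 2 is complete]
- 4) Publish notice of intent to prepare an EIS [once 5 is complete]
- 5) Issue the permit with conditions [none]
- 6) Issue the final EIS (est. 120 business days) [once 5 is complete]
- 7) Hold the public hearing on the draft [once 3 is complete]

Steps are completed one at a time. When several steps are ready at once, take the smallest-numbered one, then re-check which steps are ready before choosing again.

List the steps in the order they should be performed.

5 has no prerequisites → 5 first.
Ready: 1, 2, 4 and 6. 1 has the earlier label → 1.
Ready: 2, 4 and 6. 2 has the earlier label → 2.
Ready: 3, 4 and 6. 3 has the earlier label → 3.
Now 4, 6 and 7 have their prerequisites met. 4 has the earlier label, so 4 next.
Now 6 and 7 have their prerequisites met. 6 has the earlier label, so 6 next.
That leaves 7 as the only ready step → 7.

5, 1, 2, 3, 4, 6, 7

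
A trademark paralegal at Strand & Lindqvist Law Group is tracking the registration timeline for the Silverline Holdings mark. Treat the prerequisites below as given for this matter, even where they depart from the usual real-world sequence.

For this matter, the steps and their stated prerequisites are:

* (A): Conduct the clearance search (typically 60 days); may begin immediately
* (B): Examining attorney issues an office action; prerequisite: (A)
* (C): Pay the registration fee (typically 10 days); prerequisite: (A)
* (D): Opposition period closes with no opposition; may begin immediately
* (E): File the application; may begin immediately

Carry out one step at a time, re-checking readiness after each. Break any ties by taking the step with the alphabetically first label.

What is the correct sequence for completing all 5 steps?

(A), (B), (C), (D), (E)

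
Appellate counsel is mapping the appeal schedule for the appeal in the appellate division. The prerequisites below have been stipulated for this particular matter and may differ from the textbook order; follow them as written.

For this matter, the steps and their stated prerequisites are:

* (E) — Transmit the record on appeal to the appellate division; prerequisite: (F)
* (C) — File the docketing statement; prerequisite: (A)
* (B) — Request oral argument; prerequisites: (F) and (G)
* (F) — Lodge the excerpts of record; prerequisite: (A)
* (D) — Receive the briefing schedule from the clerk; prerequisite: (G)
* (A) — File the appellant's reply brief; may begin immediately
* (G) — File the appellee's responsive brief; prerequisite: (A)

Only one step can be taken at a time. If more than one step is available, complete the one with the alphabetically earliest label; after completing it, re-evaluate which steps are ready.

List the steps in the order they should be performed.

Only (A) has no prerequisites, so it is first.
Now (C), (F) and (G) have their prerequisites met. (C) has the earlier label, so (C) next.
Now (F) and (G) have their prerequisites met. (F) has the earlier label, so (F) next.
(E) now also ready, so the ready set is {(E), (G)}; (E) has the earlier label → (E).
(G) needed (A), now all done → (G).
Ready: (B) and (D). (B) has the earlier label → (B).
(D) needed (G), now all done → (D).

(A) → (C) → (F) → (E) → (G) → (B) → (D)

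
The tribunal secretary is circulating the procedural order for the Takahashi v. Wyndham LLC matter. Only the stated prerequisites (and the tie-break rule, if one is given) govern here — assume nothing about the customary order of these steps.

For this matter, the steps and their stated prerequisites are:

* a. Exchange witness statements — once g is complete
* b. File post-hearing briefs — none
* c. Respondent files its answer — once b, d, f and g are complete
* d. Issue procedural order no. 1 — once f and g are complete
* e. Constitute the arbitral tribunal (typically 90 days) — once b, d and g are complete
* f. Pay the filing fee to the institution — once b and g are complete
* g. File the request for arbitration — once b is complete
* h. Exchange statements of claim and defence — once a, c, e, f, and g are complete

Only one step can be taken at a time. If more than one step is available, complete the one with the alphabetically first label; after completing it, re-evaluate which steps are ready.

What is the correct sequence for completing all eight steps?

b → g → a → f → d → c → e → h

b is the only step with nothing outstanding, so it goes first.
g needed b, now all done → g.
Now a and f have their prerequisites met. a has the earlier label, so a next.
That leaves f as the only ready step → f.
d needed f and g, now all done → d.
Now c and e have their prerequisites met. c has the earlier label, so c next.
Next only e has its prerequisites met → e.
h needed a, c, e, f and g, now all done → h.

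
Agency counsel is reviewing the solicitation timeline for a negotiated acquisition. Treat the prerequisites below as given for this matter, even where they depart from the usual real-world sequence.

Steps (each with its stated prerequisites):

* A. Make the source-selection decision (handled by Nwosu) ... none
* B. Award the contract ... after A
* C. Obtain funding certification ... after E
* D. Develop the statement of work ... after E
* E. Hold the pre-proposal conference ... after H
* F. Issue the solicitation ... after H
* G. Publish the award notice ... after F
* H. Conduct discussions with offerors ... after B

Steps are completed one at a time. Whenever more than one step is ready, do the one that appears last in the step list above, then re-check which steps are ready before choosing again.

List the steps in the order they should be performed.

A → B → H → F → G → E → D → C

A is the only step with nothing outstanding, so it goes first.
B needed A, now all done → B.
H is the only step now ready → H.
Ready: F and E. F is listed later → F.
G now also ready, so the ready set is {G, E}; G is listed later → G.
Next only E has its prerequisites met → E.
Ready: D and C. D is listed later → D.
C needed E, now all done → C.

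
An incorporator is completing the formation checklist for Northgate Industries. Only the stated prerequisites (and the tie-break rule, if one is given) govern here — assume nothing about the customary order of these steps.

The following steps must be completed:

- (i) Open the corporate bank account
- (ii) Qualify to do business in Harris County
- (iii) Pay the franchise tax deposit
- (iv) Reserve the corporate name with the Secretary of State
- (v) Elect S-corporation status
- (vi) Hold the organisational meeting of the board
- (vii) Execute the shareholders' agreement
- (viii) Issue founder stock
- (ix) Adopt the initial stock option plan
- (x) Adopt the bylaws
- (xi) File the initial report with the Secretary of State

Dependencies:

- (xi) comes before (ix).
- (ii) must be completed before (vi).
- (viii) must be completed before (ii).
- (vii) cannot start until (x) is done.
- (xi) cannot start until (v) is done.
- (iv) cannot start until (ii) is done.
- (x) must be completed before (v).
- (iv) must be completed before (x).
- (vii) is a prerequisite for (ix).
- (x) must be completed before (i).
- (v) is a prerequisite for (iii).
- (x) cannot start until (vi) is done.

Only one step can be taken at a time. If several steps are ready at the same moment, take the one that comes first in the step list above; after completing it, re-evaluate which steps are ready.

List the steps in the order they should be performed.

(viii) (ii) (iv) (vi) (x) (i) (v) (iii) (vii) (xi) (ix)

Only (viii) has no prerequisites, so it is first.
(ii) needed (viii), now all done → (ii).
Now (iv) and (vi) have their prerequisites met. (iv) is listed earlier, so (iv) next.
(vi) is the only step now ready → (vi).
Next only (x) has its prerequisites met → (x).
Now (i), (v) and (vii) have their prerequisites met. (i) is listed earlier, so (i) next.
Ready: (v) and (vii). (v) is listed earlier → (v).
(iii) and (xi) now also ready, so the ready set is {(iii), (vii), (xi)}; (iii) is listed earlier → (iii).
Now (vii) and (xi) have their prerequisites met. (vii) is listed earlier, so (vii) next.
(xi) needed (v), now all done → (xi).
(ix) needed (vii) and (xi), now all done → (ix).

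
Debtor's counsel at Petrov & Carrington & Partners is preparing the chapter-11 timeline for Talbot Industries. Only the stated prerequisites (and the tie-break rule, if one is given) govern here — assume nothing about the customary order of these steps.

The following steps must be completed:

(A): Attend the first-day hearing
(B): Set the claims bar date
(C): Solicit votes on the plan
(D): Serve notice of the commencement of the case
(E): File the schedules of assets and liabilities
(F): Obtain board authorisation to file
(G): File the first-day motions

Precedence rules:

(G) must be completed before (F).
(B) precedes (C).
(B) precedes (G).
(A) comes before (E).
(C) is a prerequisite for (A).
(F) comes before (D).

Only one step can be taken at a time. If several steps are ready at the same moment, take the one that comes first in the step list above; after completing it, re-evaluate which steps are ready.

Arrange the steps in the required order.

(B) has no prerequisites → (B) first.
Ready: (C) and (G). (C) is listed earlier → (C).
(A) now also ready, so the ready set is {(A), (G)}; (A) is listed earlier → (A).
(E) now also ready, so the ready set is {(E), (G)}; (E) is listed earlier → (E).
(G) is the only step now ready → (G).
(F) is the only step now ready → (F).
(D) needed (F), now all done → (D).

(B), (C), (A), (E), (G), (F), (D)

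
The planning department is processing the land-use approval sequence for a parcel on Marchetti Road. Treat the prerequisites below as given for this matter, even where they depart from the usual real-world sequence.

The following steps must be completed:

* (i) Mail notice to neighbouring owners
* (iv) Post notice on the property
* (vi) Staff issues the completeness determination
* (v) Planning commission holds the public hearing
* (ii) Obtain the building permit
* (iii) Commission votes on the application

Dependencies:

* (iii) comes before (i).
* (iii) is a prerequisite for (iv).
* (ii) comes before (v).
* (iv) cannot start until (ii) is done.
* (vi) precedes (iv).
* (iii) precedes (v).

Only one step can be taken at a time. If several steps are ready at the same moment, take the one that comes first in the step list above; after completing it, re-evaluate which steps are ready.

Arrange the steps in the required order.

Nothing is required for (vi), (ii) and (iii). (vi) is listed earlier → (vi) first.
(ii) and (iii) are both available; (ii) is listed earlier → (ii).
(iii) is the only step now ready → (iii).
Now (i), (iv) and (v) have their prerequisites met. (i) is listed earlier, so (i) next.
(iv) and (v) are both available; (iv) is listed earlier → (iv).
(v) needed (ii) and (iii), now all done → (v).

(vi), (ii), (iii), (i), (iv), (v)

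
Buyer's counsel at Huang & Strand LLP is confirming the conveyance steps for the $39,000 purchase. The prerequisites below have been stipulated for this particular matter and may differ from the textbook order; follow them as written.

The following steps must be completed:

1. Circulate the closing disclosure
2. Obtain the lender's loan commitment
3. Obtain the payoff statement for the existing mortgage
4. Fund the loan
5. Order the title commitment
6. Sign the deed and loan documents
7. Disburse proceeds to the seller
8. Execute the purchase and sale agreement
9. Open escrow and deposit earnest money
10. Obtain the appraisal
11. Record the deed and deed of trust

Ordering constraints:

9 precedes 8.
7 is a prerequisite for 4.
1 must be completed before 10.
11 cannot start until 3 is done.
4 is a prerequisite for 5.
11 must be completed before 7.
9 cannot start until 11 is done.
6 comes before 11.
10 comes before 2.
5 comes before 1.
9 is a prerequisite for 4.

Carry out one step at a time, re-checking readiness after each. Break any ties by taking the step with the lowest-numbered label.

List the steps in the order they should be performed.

3 6 11 7 9 4 5 1 8 10 2

3 and 6 have no prerequisites; 3 has the earlier label, so 3 is first.
That leaves 6 as the only ready step → 6.
11 needed 3 and 6, now all done → 11.
Now 7 and 9 have their prerequisites met. 7 has the earlier label, so 7 next.
9 is the only step now ready → 9.
Now 4 and 8 have their prerequisites met. 4 has the earlier label, so 4 next.
Ready: 5 and 8. 5 has the earlier label → 5.
1 now also ready, so the ready set is {1, 8}; 1 has the earlier label → 1.
10 now also ready, so the ready set is {8, 10}; 8 has the earlier label → 8.
That leaves 10 as the only ready step → 10.
2 needed 10, now all done → 2.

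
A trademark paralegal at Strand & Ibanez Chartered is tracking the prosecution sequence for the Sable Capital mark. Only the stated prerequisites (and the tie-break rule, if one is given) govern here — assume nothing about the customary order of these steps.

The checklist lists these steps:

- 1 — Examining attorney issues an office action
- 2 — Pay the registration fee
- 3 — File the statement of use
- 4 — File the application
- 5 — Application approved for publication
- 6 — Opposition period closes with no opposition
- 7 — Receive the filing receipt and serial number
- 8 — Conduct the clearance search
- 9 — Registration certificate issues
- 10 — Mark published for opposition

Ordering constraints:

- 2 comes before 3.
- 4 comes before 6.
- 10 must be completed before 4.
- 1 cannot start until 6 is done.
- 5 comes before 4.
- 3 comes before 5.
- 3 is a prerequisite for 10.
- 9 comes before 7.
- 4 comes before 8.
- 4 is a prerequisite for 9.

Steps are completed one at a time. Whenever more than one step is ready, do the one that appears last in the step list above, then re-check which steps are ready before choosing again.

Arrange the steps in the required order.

2, 3, 10, 5, 4, 9, 8, 7, 6, 1

Only 2 has no prerequisites, so it is first.
That leaves 3 as the only ready step → 3.
Ready: 10 and 5. 10 is listed later → 10.
5 is the only step now ready → 5.
4 needed 10 and 5, now all done → 4.
Now 9, 8 and 6 have their prerequisites met. 9 is listed later, so 9 next.
Ready: 8, 7 and 6. 8 is listed later → 8.
Ready: 7 and 6. 7 is listed later → 7.
6 needed 4, now all done → 6.
1 needed 6, now all done → 1.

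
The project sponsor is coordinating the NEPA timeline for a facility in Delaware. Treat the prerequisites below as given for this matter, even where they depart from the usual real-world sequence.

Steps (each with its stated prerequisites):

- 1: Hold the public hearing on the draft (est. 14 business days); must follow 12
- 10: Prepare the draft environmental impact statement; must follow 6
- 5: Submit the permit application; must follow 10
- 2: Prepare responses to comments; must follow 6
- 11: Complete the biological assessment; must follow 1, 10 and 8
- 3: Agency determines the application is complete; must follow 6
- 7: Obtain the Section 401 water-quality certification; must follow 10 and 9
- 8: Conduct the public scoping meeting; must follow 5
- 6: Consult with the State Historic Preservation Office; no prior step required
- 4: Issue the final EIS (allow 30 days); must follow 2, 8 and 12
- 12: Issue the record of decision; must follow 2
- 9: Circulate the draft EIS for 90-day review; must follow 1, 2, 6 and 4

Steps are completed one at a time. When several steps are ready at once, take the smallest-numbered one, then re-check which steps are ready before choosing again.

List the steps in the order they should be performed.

6 → 2 → 3 → 10 → 5 → 8 → 12 → 1 → 4 → 9 → 7 → 11

6 has no prerequisites → 6 first.
Now 2, 3 and 10 have their prerequisites met. 2 has the earlier label, so 2 next.
Ready: 3, 10 and 12. 3 has the earlier label → 3.
Ready: 10 and 12. 10 has the earlier label → 10.
5 and 12 are both available; 5 has the earlier label → 5.
Ready: 8 and 12. 8 has the earlier label → 8.
12 needed 2, now all done → 12.
1 and 4 are both available; 1 has the earlier label → 1.
4 and 11 are both available; 4 has the earlier label → 4.
Now 9 and 11 have their prerequisites met. 9 has the earlier label, so 9 next.
7 now also ready, so the ready set is {7, 11}; 7 has the earlier label → 7.
11 needed 1, 8 and 10, now all done → 11.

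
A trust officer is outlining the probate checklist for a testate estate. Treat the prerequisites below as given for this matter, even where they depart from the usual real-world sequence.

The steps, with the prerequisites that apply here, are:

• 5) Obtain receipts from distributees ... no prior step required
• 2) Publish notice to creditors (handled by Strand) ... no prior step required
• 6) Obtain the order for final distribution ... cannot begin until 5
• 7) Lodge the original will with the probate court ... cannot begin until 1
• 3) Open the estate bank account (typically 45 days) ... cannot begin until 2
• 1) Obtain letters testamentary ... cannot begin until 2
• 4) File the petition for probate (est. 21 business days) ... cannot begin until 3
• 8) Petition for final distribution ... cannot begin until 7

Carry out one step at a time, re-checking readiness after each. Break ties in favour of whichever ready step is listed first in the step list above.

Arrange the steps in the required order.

Nothing is required for 5 and 2. 5 is listed earlier → 5 first.
6 now also ready, so the ready set is {2, 6}; 2 is listed earlier → 2.
3 and 1 now also ready, so the ready set is {6, 3, 1}; 6 is listed earlier → 6.
3 and 1 are both available; 3 is listed earlier → 3.
Now 1 and 4 have their prerequisites met. 1 is listed earlier, so 1 next.
Ready: 7 and 4. 7 is listed earlier → 7.
8 now also ready, so the ready set is {4, 8}; 4 is listed earlier → 4.
8 is the only step now ready → 8.

5 2 6 3 1 7 4 8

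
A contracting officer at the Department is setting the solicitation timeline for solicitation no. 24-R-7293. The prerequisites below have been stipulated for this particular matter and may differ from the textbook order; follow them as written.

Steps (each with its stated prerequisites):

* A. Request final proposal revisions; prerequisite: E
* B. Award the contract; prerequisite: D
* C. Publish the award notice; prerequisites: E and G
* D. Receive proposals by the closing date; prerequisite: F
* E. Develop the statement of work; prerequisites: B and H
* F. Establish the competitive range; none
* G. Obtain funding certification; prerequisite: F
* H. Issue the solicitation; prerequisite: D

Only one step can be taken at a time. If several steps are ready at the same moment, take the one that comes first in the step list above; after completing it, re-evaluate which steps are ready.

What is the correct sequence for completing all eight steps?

F D B G H E A C

F has no prerequisites → F first.
Ready: D and G. D is listed earlier → D.
Ready: B, G and H. B is listed earlier → B.
Now G and H have their prerequisites met. G is listed earlier, so G next.
Next only H has its prerequisites met → H.
E needed B and H, now all done → E.
A and C are both available; A is listed earlier → A.
C is the only step now ready → C.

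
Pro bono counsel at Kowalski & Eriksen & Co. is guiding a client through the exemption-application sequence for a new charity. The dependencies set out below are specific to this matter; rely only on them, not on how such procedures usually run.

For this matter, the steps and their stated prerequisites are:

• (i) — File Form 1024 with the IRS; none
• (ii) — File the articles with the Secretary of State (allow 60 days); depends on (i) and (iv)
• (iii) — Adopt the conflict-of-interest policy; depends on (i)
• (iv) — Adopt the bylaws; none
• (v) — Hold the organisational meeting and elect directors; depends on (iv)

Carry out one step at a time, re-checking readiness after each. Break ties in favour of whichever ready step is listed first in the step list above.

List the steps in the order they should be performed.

(i) (iii) (iv) (ii) (v)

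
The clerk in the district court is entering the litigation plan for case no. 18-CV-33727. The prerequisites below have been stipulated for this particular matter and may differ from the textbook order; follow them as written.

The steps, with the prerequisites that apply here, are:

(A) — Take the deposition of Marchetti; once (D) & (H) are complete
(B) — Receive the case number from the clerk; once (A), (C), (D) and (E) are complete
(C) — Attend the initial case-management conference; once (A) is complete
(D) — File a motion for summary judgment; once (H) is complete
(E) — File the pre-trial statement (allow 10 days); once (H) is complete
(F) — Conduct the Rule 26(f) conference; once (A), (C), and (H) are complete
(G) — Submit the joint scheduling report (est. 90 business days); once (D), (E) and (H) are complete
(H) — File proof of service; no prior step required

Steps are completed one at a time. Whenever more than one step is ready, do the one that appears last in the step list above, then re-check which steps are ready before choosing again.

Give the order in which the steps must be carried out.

(H) → (E) → (D) → (G) → (A) → (C) → (F) → (B)

(H) is the only step with nothing outstanding, so it goes first.
(E) and (D) are both available; (E) is listed later → (E).
(D) is the only step now ready → (D).
Now (G) and (A) have their prerequisites met. (G) is listed later, so (G) next.
(A) needed (H) and (D), now all done → (A).
That leaves (C) as the only ready step → (C).
Ready: (F) and (B). (F) is listed later → (F).
That leaves (B) as the only ready step → (B).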